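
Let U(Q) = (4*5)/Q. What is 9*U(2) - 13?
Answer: 77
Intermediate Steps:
U(Q) = 20/Q
9*U(2) - 13 = 9*(20/2) - 13 = 9*(20*(½)) - 13 = 9*10 - 13 = 90 - 13 = 77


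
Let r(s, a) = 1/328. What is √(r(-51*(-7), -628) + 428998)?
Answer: √11538330290/164 ≈ 654.98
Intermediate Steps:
r(s, a) = 1/328
√(r(-51*(-7), -628) + 428998) = √(1/328 + 428998) = √(140711345/328) = √11538330290/164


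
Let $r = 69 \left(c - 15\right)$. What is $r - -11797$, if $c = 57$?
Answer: $14695$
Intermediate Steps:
$r = 2898$ ($r = 69 \left(57 - 15\right) = 69 \cdot 42 = 2898$)
$r - -11797 = 2898 - -11797 = 2898 + 11797 = 14695$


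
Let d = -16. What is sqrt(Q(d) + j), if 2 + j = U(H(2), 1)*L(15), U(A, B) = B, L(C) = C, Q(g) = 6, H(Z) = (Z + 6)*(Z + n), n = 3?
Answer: sqrt(19) ≈ 4.3589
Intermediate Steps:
H(Z) = (3 + Z)*(6 + Z) (H(Z) = (Z + 6)*(Z + 3) = (6 + Z)*(3 + Z) = (3 + Z)*(6 + Z))
j = 13 (j = -2 + 1*15 = -2 + 15 = 13)
sqrt(Q(d) + j) = sqrt(6 + 13) = sqrt(19)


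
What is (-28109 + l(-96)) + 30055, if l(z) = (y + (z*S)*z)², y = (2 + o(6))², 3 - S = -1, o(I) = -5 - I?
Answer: 1364934971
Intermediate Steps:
S = 4 (S = 3 - 1*(-1) = 3 + 1 = 4)
y = 81 (y = (2 + (-5 - 1*6))² = (2 + (-5 - 6))² = (2 - 11)² = (-9)² = 81)
l(z) = (81 + 4*z²)² (l(z) = (81 + (z*4)*z)² = (81 + (4*z)*z)² = (81 + 4*z²)²)
(-28109 + l(-96)) + 30055 = (-28109 + (81 + 4*(-96)²)²) + 30055 = (-28109 + (81 + 4*9216)²) + 30055 = (-28109 + (81 + 36864)²) + 30055 = (-28109 + 36945²) + 30055 = (-28109 + 1364933025) + 30055 = 1364904916 + 30055 = 1364934971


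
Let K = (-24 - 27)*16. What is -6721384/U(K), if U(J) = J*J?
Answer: -840173/83232 ≈ -10.094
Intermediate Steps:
K = -816 (K = -51*16 = -816)
U(J) = J²
-6721384/U(K) = -6721384/((-816)²) = -6721384/665856 = -6721384*1/665856 = -840173/83232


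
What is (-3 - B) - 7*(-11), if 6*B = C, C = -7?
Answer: 451/6 ≈ 75.167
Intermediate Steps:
B = -7/6 (B = (1/6)*(-7) = -7/6 ≈ -1.1667)
(-3 - B) - 7*(-11) = (-3 - 1*(-7/6)) - 7*(-11) = (-3 + 7/6) + 77 = -11/6 + 77 = 451/6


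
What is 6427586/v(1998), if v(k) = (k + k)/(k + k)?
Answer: 6427586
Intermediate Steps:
v(k) = 1 (v(k) = (2*k)/((2*k)) = (2*k)*(1/(2*k)) = 1)
6427586/v(1998) = 6427586/1 = 6427586*1 = 6427586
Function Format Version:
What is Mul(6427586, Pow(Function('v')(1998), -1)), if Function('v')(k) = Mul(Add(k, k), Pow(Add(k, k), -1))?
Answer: 6427586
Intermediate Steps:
Function('v')(k) = 1 (Function('v')(k) = Mul(Mul(2, k), Pow(Mul(2, k), -1)) = Mul(Mul(2, k), Mul(Rational(1, 2), Pow(k, -1))) = 1)
Mul(6427586, Pow(Function('v')(1998), -1)) = Mul(6427586, Pow(1, -1)) = Mul(6427586, 1) = 6427586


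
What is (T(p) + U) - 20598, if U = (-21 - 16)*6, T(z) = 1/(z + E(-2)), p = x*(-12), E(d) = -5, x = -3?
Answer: -645419/31 ≈ -20820.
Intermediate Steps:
p = 36 (p = -3*(-12) = 36)
T(z) = 1/(-5 + z) (T(z) = 1/(z - 5) = 1/(-5 + z))
U = -222 (U = -37*6 = -222)
(T(p) + U) - 20598 = (1/(-5 + 36) - 222) - 20598 = (1/31 - 222) - 20598 = -6881/31 - 20598 = -645419/31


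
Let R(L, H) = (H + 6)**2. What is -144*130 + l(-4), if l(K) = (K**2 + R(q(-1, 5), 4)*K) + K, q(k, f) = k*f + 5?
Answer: -19108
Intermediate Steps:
q(k, f) = 5 + f*k (q(k, f) = f*k + 5 = 5 + f*k)
R(L, H) = (6 + H)**2
l(K) = K**2 + 101*K (l(K) = (K**2 + (6 + 4)**2*K) + K = (K**2 + 10**2*K) + K = (K**2 + 100*K) + K = K**2 + 101*K)
-144*130 + l(-4) = -144*130 - 4*(101 - 4) = -18720 - 4*97 = -18720 - 388 = -19108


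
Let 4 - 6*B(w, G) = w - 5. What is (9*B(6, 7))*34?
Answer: 153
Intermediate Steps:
B(w, G) = 3/2 - w/6 (B(w, G) = ⅔ - (w - 5)/6 = ⅔ - (-5 + w)/6 = ⅔ + (⅚ - w/6) = 3/2 - w/6)
(9*B(6, 7))*34 = (9*(3/2 - ⅙*6))*34 = (9*(3/2 - 1))*34 = (9*(½))*34 = (9/2)*34 = 153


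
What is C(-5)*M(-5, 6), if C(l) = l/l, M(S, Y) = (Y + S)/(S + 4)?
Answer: -1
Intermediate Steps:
M(S, Y) = (S + Y)/(4 + S)
C(l) = 1
C(-5)*M(-5, 6) = 1*((-5 + 6)/(4 - 5)) = 1*(1/(-1)) = 1*(-1*1) = 1*(-1) = -1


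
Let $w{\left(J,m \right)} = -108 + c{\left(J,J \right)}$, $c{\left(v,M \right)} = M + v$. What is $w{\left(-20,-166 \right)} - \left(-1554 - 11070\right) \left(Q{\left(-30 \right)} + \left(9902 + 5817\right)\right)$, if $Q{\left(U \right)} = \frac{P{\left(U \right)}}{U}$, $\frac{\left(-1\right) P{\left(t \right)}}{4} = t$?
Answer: $198386012$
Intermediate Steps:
$P{\left(t \right)} = - 4 t$
$Q{\left(U \right)} = -4$ ($Q{\left(U \right)} = \frac{\left(-4\right) U}{U} = -4$)
$w{\left(J,m \right)} = -108 + 2 J$ ($w{\left(J,m \right)} = -108 + \left(J + J\right) = -108 + 2 J$)
$w{\left(-20,-166 \right)} - \left(-1554 - 11070\right) \left(Q{\left(-30 \right)} + \left(9902 + 5817\right)\right) = \left(-108 + 2 \left(-20\right)\right) - \left(-1554 - 11070\right) \left(-4 + \left(9902 + 5817\right)\right) = \left(-108 - 40\right) - - 12624 \left(-4 + 15719\right) = -148 - \left(-12624\right) 15715 = -148 - -198386160 = -148 + 198386160 = 198386012$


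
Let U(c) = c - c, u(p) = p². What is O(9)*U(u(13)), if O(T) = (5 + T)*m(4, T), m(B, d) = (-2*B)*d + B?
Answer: 0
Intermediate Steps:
m(B, d) = B - 2*B*d (m(B, d) = -2*B*d + B = B - 2*B*d)
U(c) = 0
O(T) = (4 - 8*T)*(5 + T) (O(T) = (5 + T)*(4*(1 - 2*T)) = (5 + T)*(4 - 8*T) = (4 - 8*T)*(5 + T))
O(9)*U(u(13)) = (20 - 36*9 - 8*9²)*0 = (20 - 324 - 8*81)*0 = (20 - 324 - 648)*0 = -952*0 = 0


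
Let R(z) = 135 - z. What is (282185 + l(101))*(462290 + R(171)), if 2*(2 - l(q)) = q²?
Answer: 128084342971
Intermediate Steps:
l(q) = 2 - q²/2
(282185 + l(101))*(462290 + R(171)) = (282185 + (2 - ½*101²))*(462290 + (135 - 1*171)) = (282185 + (2 - ½*10201))*(462290 + (135 - 171)) = (282185 + (2 - 10201/2))*(462290 - 36) = (282185 - 10197/2)*462254 = (554173/2)*462254 = 128084342971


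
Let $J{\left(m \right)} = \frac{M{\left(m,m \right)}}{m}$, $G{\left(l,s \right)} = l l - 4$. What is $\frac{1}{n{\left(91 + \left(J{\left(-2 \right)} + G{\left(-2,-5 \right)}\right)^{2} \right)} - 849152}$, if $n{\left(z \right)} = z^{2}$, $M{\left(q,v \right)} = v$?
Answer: $- \frac{1}{840688} \approx -1.1895 \cdot 10^{-6}$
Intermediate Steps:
$G{\left(l,s \right)} = -4 + l^{2}$ ($G{\left(l,s \right)} = l^{2} - 4 = -4 + l^{2}$)
$J{\left(m \right)} = 1$ ($J{\left(m \right)} = \frac{m}{m} = 1$)
$\frac{1}{n{\left(91 + \left(J{\left(-2 \right)} + G{\left(-2,-5 \right)}\right)^{2} \right)} - 849152} = \frac{1}{\left(91 + \left(1 - \left(4 - \left(-2\right)^{2}\right)\right)^{2}\right)^{2} - 849152} = \frac{1}{\left(91 + \left(1 + \left(-4 + 4\right)\right)^{2}\right)^{2} - 849152} = \frac{1}{\left(91 + \left(1 + 0\right)^{2}\right)^{2} - 849152} = \frac{1}{\left(91 + 1^{2}\right)^{2} - 849152} = \frac{1}{\left(91 + 1\right)^{2} - 849152} = \frac{1}{92^{2} - 849152} = \frac{1}{8464 - 849152} = \frac{1}{-840688} = - \frac{1}{840688}$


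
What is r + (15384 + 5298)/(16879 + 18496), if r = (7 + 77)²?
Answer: 249626682/35375 ≈ 7056.6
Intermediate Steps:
r = 7056 (r = 84² = 7056)
r + (15384 + 5298)/(16879 + 18496) = 7056 + (15384 + 5298)/(16879 + 18496) = 7056 + 20682/35375 = 249626682/35375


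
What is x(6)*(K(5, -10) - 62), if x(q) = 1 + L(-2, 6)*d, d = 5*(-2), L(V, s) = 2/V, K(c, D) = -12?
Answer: -814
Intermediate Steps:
d = -10
x(q) = 11 (x(q) = 1 + (2/(-2))*(-10) = 1 + (2*(-½))*(-10) = 1 - 1*(-10) = 1 + 10 = 11)
x(6)*(K(5, -10) - 62) = 11*(-12 - 62) = 11*(-74) = -814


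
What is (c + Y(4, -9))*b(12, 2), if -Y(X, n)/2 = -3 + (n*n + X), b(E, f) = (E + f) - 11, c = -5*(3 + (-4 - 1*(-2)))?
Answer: -507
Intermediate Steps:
c = -5 (c = -5*(3 + (-4 + 2)) = -5*(3 - 2) = -5*1 = -5)
b(E, f) = -11 + E + f
Y(X, n) = 6 - 2*X - 2*n² (Y(X, n) = -2*(-3 + (n*n + X)) = -2*(-3 + (n² + X)) = -2*(-3 + (X + n²)) = -2*(-3 + X + n²) = 6 - 2*X - 2*n²)
(c + Y(4, -9))*b(12, 2) = (-5 + (6 - 2*4 - 2*(-9)²))*(-11 + 12 + 2) = (-5 + (6 - 8 - 2*81))*3 = (-5 + (6 - 8 - 162))*3 = (-5 - 164)*3 = -169*3 = -507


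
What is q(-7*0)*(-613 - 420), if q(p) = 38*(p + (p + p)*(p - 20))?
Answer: 0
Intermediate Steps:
q(p) = 38*p + 76*p*(-20 + p) (q(p) = 38*(p + (2*p)*(-20 + p)) = 38*(p + 2*p*(-20 + p)) = 38*p + 76*p*(-20 + p))
q(-7*0)*(-613 - 420) = (38*(-7*0)*(-39 + 2*(-7*0)))*(-613 - 420) = (38*0*(-39 + 2*0))*(-1033) = (38*0*(-39 + 0))*(-1033) = (38*0*(-39))*(-1033) = 0*(-1033) = 0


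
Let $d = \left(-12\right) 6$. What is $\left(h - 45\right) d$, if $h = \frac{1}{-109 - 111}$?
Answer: $\frac{178218}{55} \approx 3240.3$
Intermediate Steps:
$h = - \frac{1}{220}$ ($h = \frac{1}{-220} = - \frac{1}{220} \approx -0.0045455$)
$d = -72$
$\left(h - 45\right) d = \left(- \frac{1}{220} - 45\right) \left(-72\right) = \left(- \frac{9901}{220}\right) \left(-72\right) = \frac{178218}{55}$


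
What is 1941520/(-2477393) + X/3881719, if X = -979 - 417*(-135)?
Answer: -7399395601692/9616543478567 ≈ -0.76944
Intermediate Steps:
X = 55316 (X = -979 + 56295 = 55316)
1941520/(-2477393) + X/3881719 = 1941520/(-2477393) + 55316/3881719 = 1941520*(-1/2477393) + 55316*(1/3881719) = -1941520/2477393 + 55316/3881719 = -7399395601692/9616543478567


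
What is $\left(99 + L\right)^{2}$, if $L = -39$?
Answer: $3600$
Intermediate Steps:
$\left(99 + L\right)^{2} = \left(99 - 39\right)^{2} = 60^{2} = 3600$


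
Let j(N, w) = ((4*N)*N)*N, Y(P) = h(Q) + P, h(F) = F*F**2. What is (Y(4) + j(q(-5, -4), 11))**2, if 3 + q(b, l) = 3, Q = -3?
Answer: 529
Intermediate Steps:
q(b, l) = 0 (q(b, l) = -3 + 3 = 0)
h(F) = F**3
Y(P) = -27 + P (Y(P) = (-3)**3 + P = -27 + P)
j(N, w) = 4*N**3 (j(N, w) = (4*N**2)*N = 4*N**3)
(Y(4) + j(q(-5, -4), 11))**2 = ((-27 + 4) + 4*0**3)**2 = (-23 + 4*0)**2 = (-23 + 0)**2 = (-23)**2 = 529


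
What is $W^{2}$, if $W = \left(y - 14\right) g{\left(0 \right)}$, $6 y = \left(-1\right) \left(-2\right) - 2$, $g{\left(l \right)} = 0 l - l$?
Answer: $0$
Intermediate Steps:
$g{\left(l \right)} = - l$ ($g{\left(l \right)} = 0 - l = - l$)
$y = 0$ ($y = \frac{\left(-1\right) \left(-2\right) - 2}{6} = \frac{2 - 2}{6} = \frac{1}{6} \cdot 0 = 0$)
$W = 0$ ($W = \left(0 - 14\right) \left(\left(-1\right) 0\right) = \left(-14\right) 0 = 0$)
$W^{2} = 0^{2} = 0$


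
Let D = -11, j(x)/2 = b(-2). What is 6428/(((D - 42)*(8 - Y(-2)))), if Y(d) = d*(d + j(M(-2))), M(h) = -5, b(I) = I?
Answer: 1607/53 ≈ 30.321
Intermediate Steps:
j(x) = -4 (j(x) = 2*(-2) = -4)
Y(d) = d*(-4 + d) (Y(d) = d*(d - 4) = d*(-4 + d))
6428/(((D - 42)*(8 - Y(-2)))) = 6428/(((-11 - 42)*(8 - (-2)*(-4 - 2)))) = 6428/((-53*(8 - (-2)*(-6)))) = 6428/((-53*(8 - 1*12))) = 6428/((-53*(8 - 12))) = 6428/((-53*(-4))) = 6428/212 = 6428*(1/212) = 1607/53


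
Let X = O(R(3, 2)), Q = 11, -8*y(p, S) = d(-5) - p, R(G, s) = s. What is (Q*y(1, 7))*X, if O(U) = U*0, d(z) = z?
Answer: 0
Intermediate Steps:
y(p, S) = 5/8 + p/8 (y(p, S) = -(-5 - p)/8 = 5/8 + p/8)
O(U) = 0
X = 0
(Q*y(1, 7))*X = (11*(5/8 + (1/8)*1))*0 = (11*(5/8 + 1/8))*0 = (11*(3/4))*0 = (33/4)*0 = 0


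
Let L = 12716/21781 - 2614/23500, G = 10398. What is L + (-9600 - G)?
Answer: -5117902201267/255926750 ≈ -19998.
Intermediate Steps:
L = 120945233/255926750 (L = 12716*(1/21781) - 2614*1/23500 = 12716/21781 - 1307/11750 = 120945233/255926750 ≈ 0.47258)
L + (-9600 - G) = 120945233/255926750 + (-9600 - 1*10398) = 120945233/255926750 + (-9600 - 10398) = 120945233/255926750 - 19998 = -5117902201267/255926750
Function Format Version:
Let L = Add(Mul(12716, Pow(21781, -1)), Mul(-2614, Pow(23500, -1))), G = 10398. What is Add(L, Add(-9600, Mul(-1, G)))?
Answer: Rational(-5117902201267, 255926750) ≈ -19998.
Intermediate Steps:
L = Rational(120945233, 255926750) (L = Add(Mul(12716, Rational(1, 21781)), Mul(-2614, Rational(1, 23500))) = Add(Rational(12716, 21781), Rational(-1307, 11750)) = Rational(120945233, 255926750) ≈ 0.47258)
Add(L, Add(-9600, Mul(-1, G))) = Add(Rational(120945233, 255926750), Add(-9600, Mul(-1, 10398))) = Add(Rational(120945233, 255926750), Add(-9600, -10398)) = Add(Rational(120945233, 255926750), -19998) = Rational(-5117902201267, 255926750)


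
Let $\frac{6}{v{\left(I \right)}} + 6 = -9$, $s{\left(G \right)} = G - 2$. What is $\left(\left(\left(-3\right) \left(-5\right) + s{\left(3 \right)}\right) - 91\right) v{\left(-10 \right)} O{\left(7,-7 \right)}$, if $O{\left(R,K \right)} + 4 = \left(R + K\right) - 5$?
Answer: $-270$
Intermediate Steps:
$O{\left(R,K \right)} = -9 + K + R$ ($O{\left(R,K \right)} = -4 - \left(5 - K - R\right) = -4 + \left(-5 + K + R\right) = -9 + K + R$)
$s{\left(G \right)} = -2 + G$
$v{\left(I \right)} = - \frac{2}{5}$ ($v{\left(I \right)} = \frac{6}{-6 - 9} = \frac{6}{-15} = 6 \left(- \frac{1}{15}\right) = - \frac{2}{5}$)
$\left(\left(\left(-3\right) \left(-5\right) + s{\left(3 \right)}\right) - 91\right) v{\left(-10 \right)} O{\left(7,-7 \right)} = \left(\left(\left(-3\right) \left(-5\right) + \left(-2 + 3\right)\right) - 91\right) \left(- \frac{2}{5}\right) \left(-9 - 7 + 7\right) = \left(\left(15 + 1\right) - 91\right) \left(- \frac{2}{5}\right) \left(-9\right) = \left(16 - 91\right) \left(- \frac{2}{5}\right) \left(-9\right) = \left(-75\right) \left(- \frac{2}{5}\right) \left(-9\right) = 30 \left(-9\right) = -270$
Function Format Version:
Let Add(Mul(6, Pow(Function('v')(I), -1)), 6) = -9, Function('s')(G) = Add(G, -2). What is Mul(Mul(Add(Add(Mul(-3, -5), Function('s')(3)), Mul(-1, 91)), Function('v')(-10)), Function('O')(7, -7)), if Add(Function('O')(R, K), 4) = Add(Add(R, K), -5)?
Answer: -270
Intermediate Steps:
Function('O')(R, K) = Add(-9, K, R) (Function('O')(R, K) = Add(-4, Add(Add(R, K), -5)) = Add(-4, Add(Add(K, R), -5)) = Add(-4, Add(-5, K, R)) = Add(-9, K, R))
Function('s')(G) = Add(-2, G)
Function('v')(I) = Rational(-2, 5) (Function('v')(I) = Mul(6, Pow(Add(-6, -9), -1)) = Mul(6, Pow(-15, -1)) = Mul(6, Rational(-1, 15)) = Rational(-2, 5))
Mul(Mul(Add(Add(Mul(-3, -5), Function('s')(3)), Mul(-1, 91)), Function('v')(-10)), Function('O')(7, -7)) = Mul(Mul(Add(Add(Mul(-3, -5), Add(-2, 3)), Mul(-1, 91)), Rational(-2, 5)), Add(-9, -7, 7)) = Mul(Mul(Add(Add(15, 1), -91), Rational(-2, 5)), -9) = Mul(Mul(Add(16, -91), Rational(-2, 5)), -9) = Mul(Mul(-75, Rational(-2, 5)), -9) = Mul(30, -9) = -270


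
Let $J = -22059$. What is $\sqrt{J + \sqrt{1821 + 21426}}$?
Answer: $3 \sqrt{-2451 + \sqrt{287}} \approx 148.01 i$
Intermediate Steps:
$\sqrt{J + \sqrt{1821 + 21426}} = \sqrt{-22059 + \sqrt{1821 + 21426}} = \sqrt{-22059 + \sqrt{23247}} = \sqrt{-22059 + 9 \sqrt{287}}$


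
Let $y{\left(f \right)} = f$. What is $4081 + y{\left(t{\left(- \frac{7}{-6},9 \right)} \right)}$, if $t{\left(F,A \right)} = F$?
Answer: $\frac{24493}{6} \approx 4082.2$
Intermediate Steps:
$4081 + y{\left(t{\left(- \frac{7}{-6},9 \right)} \right)} = 4081 - \frac{7}{-6} = 4081 - - \frac{7}{6} = 4081 + \frac{7}{6} = \frac{24493}{6}$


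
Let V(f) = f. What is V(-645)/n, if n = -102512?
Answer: 15/2384 ≈ 0.0062919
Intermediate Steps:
V(-645)/n = -645/(-102512) = -645*(-1/102512) = 15/2384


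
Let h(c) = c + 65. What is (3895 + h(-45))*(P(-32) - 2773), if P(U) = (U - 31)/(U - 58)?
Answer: -21707109/2 ≈ -1.0854e+7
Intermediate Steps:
P(U) = (-31 + U)/(-58 + U)
h(c) = 65 + c
(3895 + h(-45))*(P(-32) - 2773) = (3895 + (65 - 45))*((-31 - 32)/(-58 - 32) - 2773) = (3895 + 20)*(-63/(-90) - 2773) = 3915*(-1/90*(-63) - 2773) = 3915*(7/10 - 2773) = 3915*(-27723/10) = -21707109/2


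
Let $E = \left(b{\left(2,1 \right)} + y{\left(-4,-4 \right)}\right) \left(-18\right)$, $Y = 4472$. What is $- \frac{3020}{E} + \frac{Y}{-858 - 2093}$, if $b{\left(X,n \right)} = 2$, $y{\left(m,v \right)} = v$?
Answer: $- \frac{174481}{2043} \approx -85.404$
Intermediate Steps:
$E = 36$ ($E = \left(2 - 4\right) \left(-18\right) = \left(-2\right) \left(-18\right) = 36$)
$- \frac{3020}{E} + \frac{Y}{-858 - 2093} = - \frac{3020}{36} + \frac{4472}{-858 - 2093} = \left(-3020\right) \frac{1}{36} + \frac{4472}{-858 - 2093} = - \frac{755}{9} + \frac{4472}{-2951} = - \frac{755}{9} + 4472 \left(- \frac{1}{2951}\right) = - \frac{755}{9} - \frac{344}{227} = - \frac{174481}{2043}$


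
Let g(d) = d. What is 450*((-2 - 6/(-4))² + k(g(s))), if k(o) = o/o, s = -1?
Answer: 1125/2 ≈ 562.50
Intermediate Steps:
k(o) = 1
450*((-2 - 6/(-4))² + k(g(s))) = 450*((-2 - 6/(-4))² + 1) = 450*((-2 - 6*(-¼))² + 1) = 450*((-2 + 3/2)² + 1) = 450*((-½)² + 1) = 450*(¼ + 1) = 450*(5/4) = 1125/2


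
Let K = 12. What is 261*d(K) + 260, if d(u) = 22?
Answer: 6002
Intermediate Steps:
261*d(K) + 260 = 261*22 + 260 = 5742 + 260 = 6002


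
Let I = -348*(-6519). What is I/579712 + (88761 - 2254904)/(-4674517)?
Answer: 2965101112805/677468399776 ≈ 4.3767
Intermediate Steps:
I = 2268612
I/579712 + (88761 - 2254904)/(-4674517) = 2268612/579712 + (88761 - 2254904)/(-4674517) = 2268612*(1/579712) - 2166143*(-1/4674517) = 567153/144928 + 2166143/4674517 = 2965101112805/677468399776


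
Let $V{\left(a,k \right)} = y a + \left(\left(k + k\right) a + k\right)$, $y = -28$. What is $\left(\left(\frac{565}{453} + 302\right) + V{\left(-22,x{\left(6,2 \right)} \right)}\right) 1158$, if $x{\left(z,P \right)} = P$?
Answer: $\frac{145699946}{151} \approx 9.649 \cdot 10^{5}$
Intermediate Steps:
$V{\left(a,k \right)} = k - 28 a + 2 a k$ ($V{\left(a,k \right)} = - 28 a + \left(\left(k + k\right) a + k\right) = - 28 a + \left(2 k a + k\right) = - 28 a + \left(2 a k + k\right) = - 28 a + \left(k + 2 a k\right) = k - 28 a + 2 a k$)
$\left(\left(\frac{565}{453} + 302\right) + V{\left(-22,x{\left(6,2 \right)} \right)}\right) 1158 = \left(\left(\frac{565}{453} + 302\right) + \left(2 - -616 + 2 \left(-22\right) 2\right)\right) 1158 = \left(\left(565 \cdot \frac{1}{453} + 302\right) + \left(2 + 616 - 88\right)\right) 1158 = \left(\left(\frac{565}{453} + 302\right) + 530\right) 1158 = \left(\frac{137371}{453} + 530\right) 1158 = \frac{377461}{453} \cdot 1158 = \frac{145699946}{151}$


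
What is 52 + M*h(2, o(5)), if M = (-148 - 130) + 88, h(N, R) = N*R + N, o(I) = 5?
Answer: -2228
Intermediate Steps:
h(N, R) = N + N*R
M = -190 (M = -278 + 88 = -190)
52 + M*h(2, o(5)) = 52 - 380*(1 + 5) = 52 - 380*6 = 52 - 190*12 = 52 - 2280 = -2228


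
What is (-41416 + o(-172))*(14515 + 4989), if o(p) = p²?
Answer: -230771328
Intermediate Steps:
(-41416 + o(-172))*(14515 + 4989) = (-41416 + (-172)²)*(14515 + 4989) = (-41416 + 29584)*19504 = -11832*19504 = -230771328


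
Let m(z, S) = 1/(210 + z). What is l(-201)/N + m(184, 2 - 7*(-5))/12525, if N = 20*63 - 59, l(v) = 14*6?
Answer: 414528601/5926754850 ≈ 0.069942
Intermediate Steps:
l(v) = 84
N = 1201 (N = 1260 - 59 = 1201)
l(-201)/N + m(184, 2 - 7*(-5))/12525 = 84/1201 + 1/((210 + 184)*12525) = 84*(1/1201) + (1/12525)/394 = 84/1201 + (1/394)*(1/12525) = 84/1201 + 1/4934850 = 414528601/5926754850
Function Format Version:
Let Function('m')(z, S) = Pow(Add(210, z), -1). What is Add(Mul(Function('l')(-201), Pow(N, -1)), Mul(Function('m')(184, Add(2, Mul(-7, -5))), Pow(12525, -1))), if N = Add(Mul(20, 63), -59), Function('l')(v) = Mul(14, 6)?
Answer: Rational(414528601, 5926754850) ≈ 0.069942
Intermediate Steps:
Function('l')(v) = 84
N = 1201 (N = Add(1260, -59) = 1201)
Add(Mul(Function('l')(-201), Pow(N, -1)), Mul(Function('m')(184, Add(2, Mul(-7, -5))), Pow(12525, -1))) = Add(Mul(84, Pow(1201, -1)), Mul(Pow(Add(210, 184), -1), Pow(12525, -1))) = Add(Mul(84, Rational(1, 1201)), Mul(Pow(394, -1), Rational(1, 12525))) = Add(Rational(84, 1201), Mul(Rational(1, 394), Rational(1, 12525))) = Add(Rational(84, 1201), Rational(1, 4934850)) = Rational(414528601, 5926754850)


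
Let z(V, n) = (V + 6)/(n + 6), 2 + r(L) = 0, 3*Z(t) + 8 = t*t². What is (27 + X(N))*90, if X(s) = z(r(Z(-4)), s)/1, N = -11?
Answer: 2358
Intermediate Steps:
Z(t) = -8/3 + t³/3 (Z(t) = -8/3 + (t*t²)/3 = -8/3 + t³/3)
r(L) = -2 (r(L) = -2 + 0 = -2)
z(V, n) = (6 + V)/(6 + n)
X(s) = 4/(6 + s) (X(s) = ((6 - 2)/(6 + s))/1 = (4/(6 + s))*1 = 4/(6 + s))
(27 + X(N))*90 = (27 + 4/(6 - 11))*90 = (27 + 4/(-5))*90 = (27 + 4*(-⅕))*90 = (27 - ⅘)*90 = (131/5)*90 = 2358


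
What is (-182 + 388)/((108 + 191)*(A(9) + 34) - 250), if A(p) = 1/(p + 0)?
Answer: 1854/89543 ≈ 0.020705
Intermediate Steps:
A(p) = 1/p
(-182 + 388)/((108 + 191)*(A(9) + 34) - 250) = (-182 + 388)/((108 + 191)*(1/9 + 34) - 250) = 206/(299*(⅑ + 34) - 250) = 206/(299*(307/9) - 250) = 206/(91793/9 - 250) = 206/(89543/9) = 206*(9/89543) = 1854/89543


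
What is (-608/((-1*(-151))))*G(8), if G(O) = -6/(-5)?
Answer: -3648/755 ≈ -4.8318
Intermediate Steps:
G(O) = 6/5 (G(O) = -6*(-⅕) = 6/5)
(-608/((-1*(-151))))*G(8) = -608/((-1*(-151)))*(6/5) = -608/151*(6/5) = -608*1/151*(6/5) = -608/151*6/5 = -3648/755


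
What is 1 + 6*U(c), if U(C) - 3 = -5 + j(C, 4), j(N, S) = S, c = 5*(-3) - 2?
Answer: 13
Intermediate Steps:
c = -17 (c = -15 - 2 = -17)
U(C) = 2 (U(C) = 3 + (-5 + 4) = 3 - 1 = 2)
1 + 6*U(c) = 1 + 6*2 = 1 + 12 = 13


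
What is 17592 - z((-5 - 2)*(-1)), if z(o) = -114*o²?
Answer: 23178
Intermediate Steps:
17592 - z((-5 - 2)*(-1)) = 17592 - (-114)*((-5 - 2)*(-1))² = 17592 - (-114)*(-7*(-1))² = 17592 - (-114)*7² = 17592 - (-114)*49 = 17592 - 1*(-5586) = 17592 + 5586 = 23178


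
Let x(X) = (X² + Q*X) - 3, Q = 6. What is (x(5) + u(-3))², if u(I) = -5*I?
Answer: 4489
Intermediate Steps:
x(X) = -3 + X² + 6*X (x(X) = (X² + 6*X) - 3 = -3 + X² + 6*X)
(x(5) + u(-3))² = ((-3 + 5² + 6*5) - 5*(-3))² = ((-3 + 25 + 30) + 15)² = (52 + 15)² = 67² = 4489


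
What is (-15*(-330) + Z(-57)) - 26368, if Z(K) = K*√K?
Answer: -21418 - 57*I*√57 ≈ -21418.0 - 430.34*I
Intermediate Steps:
Z(K) = K^(3/2)
(-15*(-330) + Z(-57)) - 26368 = (-15*(-330) + (-57)^(3/2)) - 26368 = (4950 - 57*I*√57) - 26368 = -21418 - 57*I*√57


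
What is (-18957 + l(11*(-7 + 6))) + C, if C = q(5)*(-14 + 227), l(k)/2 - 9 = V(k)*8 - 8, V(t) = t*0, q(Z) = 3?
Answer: -18316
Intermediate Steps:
V(t) = 0
l(k) = 2 (l(k) = 18 + 2*(0*8 - 8) = 18 + 2*(0 - 8) = 18 + 2*(-8) = 18 - 16 = 2)
C = 639 (C = 3*(-14 + 227) = 3*213 = 639)
(-18957 + l(11*(-7 + 6))) + C = (-18957 + 2) + 639 = -18955 + 639 = -18316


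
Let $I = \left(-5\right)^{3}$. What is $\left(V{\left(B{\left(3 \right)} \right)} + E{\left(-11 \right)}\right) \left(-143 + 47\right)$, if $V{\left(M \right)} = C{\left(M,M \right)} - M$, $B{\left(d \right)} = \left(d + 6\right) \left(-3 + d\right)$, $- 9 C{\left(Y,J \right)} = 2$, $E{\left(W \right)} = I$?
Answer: $\frac{36064}{3} \approx 12021.0$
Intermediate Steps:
$I = -125$
$E{\left(W \right)} = -125$
$C{\left(Y,J \right)} = - \frac{2}{9}$ ($C{\left(Y,J \right)} = \left(- \frac{1}{9}\right) 2 = - \frac{2}{9}$)
$B{\left(d \right)} = \left(-3 + d\right) \left(6 + d\right)$ ($B{\left(d \right)} = \left(6 + d\right) \left(-3 + d\right) = \left(-3 + d\right) \left(6 + d\right)$)
$V{\left(M \right)} = - \frac{2}{9} - M$
$\left(V{\left(B{\left(3 \right)} \right)} + E{\left(-11 \right)}\right) \left(-143 + 47\right) = \left(\left(- \frac{2}{9} - \left(-18 + 3^{2} + 3 \cdot 3\right)\right) - 125\right) \left(-143 + 47\right) = \left(\left(- \frac{2}{9} - \left(-18 + 9 + 9\right)\right) - 125\right) \left(-96\right) = \left(\left(- \frac{2}{9} - 0\right) - 125\right) \left(-96\right) = \left(\left(- \frac{2}{9} + 0\right) - 125\right) \left(-96\right) = \left(- \frac{2}{9} - 125\right) \left(-96\right) = \left(- \frac{1127}{9}\right) \left(-96\right) = \frac{36064}{3}$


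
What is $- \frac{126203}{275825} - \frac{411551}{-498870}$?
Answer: $\frac{919221163}{2501833050} \approx 0.36742$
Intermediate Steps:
$- \frac{126203}{275825} - \frac{411551}{-498870} = \left(-126203\right) \frac{1}{275825} - - \frac{411551}{498870} = - \frac{11473}{25075} + \frac{411551}{498870} = \frac{919221163}{2501833050}$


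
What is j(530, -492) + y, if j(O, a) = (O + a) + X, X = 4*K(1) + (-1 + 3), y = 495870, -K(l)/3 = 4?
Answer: 495862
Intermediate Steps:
K(l) = -12 (K(l) = -3*4 = -12)
X = -46 (X = 4*(-12) + (-1 + 3) = -48 + 2 = -46)
j(O, a) = -46 + O + a (j(O, a) = (O + a) - 46 = -46 + O + a)
j(530, -492) + y = (-46 + 530 - 492) + 495870 = -8 + 495870 = 495862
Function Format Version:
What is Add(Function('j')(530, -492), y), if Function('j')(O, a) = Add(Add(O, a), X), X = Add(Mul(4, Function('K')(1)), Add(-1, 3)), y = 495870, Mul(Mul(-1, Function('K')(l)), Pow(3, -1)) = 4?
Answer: 495862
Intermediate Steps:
Function('K')(l) = -12 (Function('K')(l) = Mul(-3, 4) = -12)
X = -46 (X = Add(Mul(4, -12), Add(-1, 3)) = Add(-48, 2) = -46)
Function('j')(O, a) = Add(-46, O, a) (Function('j')(O, a) = Add(Add(O, a), -46) = Add(-46, O, a))
Add(Function('j')(530, -492), y) = Add(Add(-46, 530, -492), 495870) = Add(-8, 495870) = 495862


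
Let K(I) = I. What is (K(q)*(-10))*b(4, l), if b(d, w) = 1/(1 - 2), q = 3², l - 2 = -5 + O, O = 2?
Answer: 90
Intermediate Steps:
l = -1 (l = 2 + (-5 + 2) = 2 - 3 = -1)
q = 9
b(d, w) = -1 (b(d, w) = 1/(-1) = -1)
(K(q)*(-10))*b(4, l) = (9*(-10))*(-1) = -90*(-1) = 90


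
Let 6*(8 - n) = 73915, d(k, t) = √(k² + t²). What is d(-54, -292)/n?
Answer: -12*√22045/73867 ≈ -0.024120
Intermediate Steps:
n = -73867/6 (n = 8 - ⅙*73915 = 8 - 73915/6 = -73867/6 ≈ -12311.)
d(-54, -292)/n = √((-54)² + (-292)²)/(-73867/6) = √(2916 + 85264)*(-6/73867) = √88180*(-6/73867) = (2*√22045)*(-6/73867) = -12*√22045/73867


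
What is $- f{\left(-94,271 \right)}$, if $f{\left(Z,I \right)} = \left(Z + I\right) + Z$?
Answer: $-83$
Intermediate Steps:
$f{\left(Z,I \right)} = I + 2 Z$ ($f{\left(Z,I \right)} = \left(I + Z\right) + Z = I + 2 Z$)
$- f{\left(-94,271 \right)} = - (271 + 2 \left(-94\right)) = - (271 - 188) = \left(-1\right) 83 = -83$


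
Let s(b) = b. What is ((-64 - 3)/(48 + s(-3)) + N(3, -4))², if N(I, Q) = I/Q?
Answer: 162409/32400 ≈ 5.0126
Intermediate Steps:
((-64 - 3)/(48 + s(-3)) + N(3, -4))² = ((-64 - 3)/(48 - 3) + 3/(-4))² = (-67/45 + 3*(-¼))² = (-67*1/45 - ¾)² = (-67/45 - ¾)² = (-403/180)² = 162409/32400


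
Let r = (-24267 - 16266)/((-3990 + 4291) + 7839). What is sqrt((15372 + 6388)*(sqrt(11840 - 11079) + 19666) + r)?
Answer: sqrt(7088653354699345 + 360452224000*sqrt(761))/4070 ≈ 20701.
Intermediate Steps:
r = -40533/8140 (r = -40533/(301 + 7839) = -40533/8140 ≈ -4.9795)
sqrt((15372 + 6388)*(sqrt(11840 - 11079) + 19666) + r) = sqrt((15372 + 6388)*(sqrt(11840 - 11079) + 19666) - 40533/8140) = sqrt(21760*(sqrt(761) + 19666) - 40533/8140) = sqrt(21760*(19666 + sqrt(761)) - 40533/8140) = sqrt((427932160 + 21760*sqrt(761)) - 40533/8140) = sqrt(3483367741867/8140 + 21760*sqrt(761))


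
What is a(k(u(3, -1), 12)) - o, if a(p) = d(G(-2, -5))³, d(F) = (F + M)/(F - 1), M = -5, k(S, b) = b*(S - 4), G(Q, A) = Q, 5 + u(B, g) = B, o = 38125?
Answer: -1029032/27 ≈ -38112.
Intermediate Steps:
u(B, g) = -5 + B
k(S, b) = b*(-4 + S)
d(F) = (-5 + F)/(-1 + F) (d(F) = (F - 5)/(F - 1) = (-5 + F)/(-1 + F))
a(p) = 343/27 (a(p) = ((-5 - 2)/(-1 - 2))³ = (-7/(-3))³ = (-⅓*(-7))³ = (7/3)³ = 343/27)
a(k(u(3, -1), 12)) - o = 343/27 - 1*38125 = 343/27 - 38125 = -1029032/27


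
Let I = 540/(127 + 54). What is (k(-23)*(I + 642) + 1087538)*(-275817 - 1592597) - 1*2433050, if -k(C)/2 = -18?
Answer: -375639637997310/181 ≈ -2.0754e+12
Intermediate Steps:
k(C) = 36 (k(C) = -2*(-18) = 36)
I = 540/181 ≈ 2.9834
(k(-23)*(I + 642) + 1087538)*(-275817 - 1592597) - 1*2433050 = (36*(540/181 + 642) + 1087538)*(-275817 - 1592597) - 1*2433050 = (36*(116742/181) + 1087538)*(-1868414) - 2433050 = (4202712/181 + 1087538)*(-1868414) - 2433050 = (201047090/181)*(-1868414) - 2433050 = -375639197615260/181 - 2433050 = -375639637997310/181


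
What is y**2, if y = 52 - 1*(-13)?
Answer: 4225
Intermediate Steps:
y = 65 (y = 52 + 13 = 65)
y**2 = 65**2 = 4225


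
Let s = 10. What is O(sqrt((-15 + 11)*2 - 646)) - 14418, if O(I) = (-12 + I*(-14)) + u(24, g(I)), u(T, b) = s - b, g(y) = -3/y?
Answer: -14420 - 3053*I*sqrt(654)/218 ≈ -14420.0 - 358.15*I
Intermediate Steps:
u(T, b) = 10 - b
O(I) = -2 - 14*I + 3/I (O(I) = (-12 + I*(-14)) + (10 - (-3)/I) = (-12 - 14*I) + (10 + 3/I) = -2 - 14*I + 3/I)
O(sqrt((-15 + 11)*2 - 646)) - 14418 = (-2 - 14*sqrt((-15 + 11)*2 - 646) + 3/(sqrt((-15 + 11)*2 - 646))) - 14418 = (-2 - 14*sqrt(-4*2 - 646) + 3/(sqrt(-4*2 - 646))) - 14418 = (-2 - 14*sqrt(-8 - 646) + 3/(sqrt(-8 - 646))) - 14418 = (-2 - 14*I*sqrt(654) + 3/(sqrt(-654))) - 14418 = (-2 - 14*I*sqrt(654) + 3/((I*sqrt(654)))) - 14418 = (-2 - 14*I*sqrt(654) + 3*(-I*sqrt(654)/654)) - 14418 = (-2 - 14*I*sqrt(654) - I*sqrt(654)/218) - 14418 = (-2 - 3053*I*sqrt(654)/218) - 14418 = -14420 - 3053*I*sqrt(654)/218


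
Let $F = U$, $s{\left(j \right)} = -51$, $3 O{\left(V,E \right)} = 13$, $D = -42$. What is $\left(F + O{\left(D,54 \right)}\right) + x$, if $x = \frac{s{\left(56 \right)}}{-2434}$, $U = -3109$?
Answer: $- \frac{22670123}{7302} \approx -3104.6$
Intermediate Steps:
$O{\left(V,E \right)} = \frac{13}{3}$ ($O{\left(V,E \right)} = \frac{1}{3} \cdot 13 = \frac{13}{3}$)
$F = -3109$
$x = \frac{51}{2434}$ ($x = - \frac{51}{-2434} = \left(-51\right) \left(- \frac{1}{2434}\right) = \frac{51}{2434} \approx 0.020953$)
$\left(F + O{\left(D,54 \right)}\right) + x = \left(-3109 + \frac{13}{3}\right) + \frac{51}{2434} = - \frac{9314}{3} + \frac{51}{2434} = - \frac{22670123}{7302}$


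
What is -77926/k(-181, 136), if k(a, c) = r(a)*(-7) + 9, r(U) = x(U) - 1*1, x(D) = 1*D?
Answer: -77926/1283 ≈ -60.737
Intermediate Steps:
x(D) = D
r(U) = -1 + U (r(U) = U - 1*1 = U - 1 = -1 + U)
k(a, c) = 16 - 7*a (k(a, c) = (-1 + a)*(-7) + 9 = (7 - 7*a) + 9 = 16 - 7*a)
-77926/k(-181, 136) = -77926/(16 - 7*(-181)) = -77926/(16 + 1267) = -77926/1283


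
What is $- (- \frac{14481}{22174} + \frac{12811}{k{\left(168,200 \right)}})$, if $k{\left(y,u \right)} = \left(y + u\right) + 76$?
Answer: $- \frac{138820775}{4922628} \approx -28.201$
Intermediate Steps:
$k{\left(y,u \right)} = 76 + u + y$ ($k{\left(y,u \right)} = \left(u + y\right) + 76 = 76 + u + y$)
$- (- \frac{14481}{22174} + \frac{12811}{k{\left(168,200 \right)}}) = - (- \frac{14481}{22174} + \frac{12811}{76 + 200 + 168}) = - (\left(-14481\right) \frac{1}{22174} + \frac{12811}{444}) = - (- \frac{14481}{22174} + 12811 \cdot \frac{1}{444}) = - (- \frac{14481}{22174} + \frac{12811}{444}) = \left(-1\right) \frac{138820775}{4922628} = - \frac{138820775}{4922628}$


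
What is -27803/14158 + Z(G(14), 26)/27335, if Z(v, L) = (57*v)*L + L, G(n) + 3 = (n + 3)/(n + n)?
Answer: -2834419696/1354531255 ≈ -2.0925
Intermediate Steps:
G(n) = -3 + (3 + n)/(2*n) (G(n) = -3 + (n + 3)/(n + n) = -3 + (3 + n)/((2*n)) = -3 + (3 + n)*(1/(2*n)) = -3 + (3 + n)/(2*n))
Z(v, L) = L + 57*L*v (Z(v, L) = 57*L*v + L = L + 57*L*v)
-27803/14158 + Z(G(14), 26)/27335 = -27803/14158 + (26*(1 + 57*((1/2)*(3 - 5*14)/14)))/27335 = -27803*1/14158 + (26*(1 + 57*((1/2)*(1/14)*(3 - 70))))*(1/27335) = -27803/14158 + (26*(1 + 57*((1/2)*(1/14)*(-67))))*(1/27335) = -27803/14158 + (26*(1 + 57*(-67/28)))*(1/27335) = -27803/14158 + (26*(1 - 3819/28))*(1/27335) = -27803/14158 + (26*(-3791/28))*(1/27335) = -27803/14158 - 49283/14*1/27335 = -27803/14158 - 49283/382690 = -2834419696/1354531255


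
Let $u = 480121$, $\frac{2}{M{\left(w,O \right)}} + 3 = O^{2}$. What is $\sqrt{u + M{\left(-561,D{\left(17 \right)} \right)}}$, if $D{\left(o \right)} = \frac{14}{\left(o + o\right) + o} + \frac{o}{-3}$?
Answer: $\frac{2 \sqrt{138029518737238}}{33911} \approx 692.91$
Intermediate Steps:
$D{\left(o \right)} = - \frac{o}{3} + \frac{14}{3 o}$ ($D{\left(o \right)} = \frac{14}{2 o + o} + o \left(- \frac{1}{3}\right) = \frac{14}{3 o} - \frac{o}{3} = - \frac{o}{3} + \frac{14}{3 o}$)
$M{\left(w,O \right)} = \frac{2}{-3 + O^{2}}$
$\sqrt{u + M{\left(-561,D{\left(17 \right)} \right)}} = \sqrt{480121 + \frac{2}{-3 + \left(\frac{14 - 17^{2}}{3 \cdot 17}\right)^{2}}} = \sqrt{480121 + \frac{2}{-3 + \left(\frac{1}{3} \cdot \frac{1}{17} \left(14 - 289\right)\right)^{2}}} = \sqrt{480121 + \frac{2}{-3 + \left(\frac{1}{3} \cdot \frac{1}{17} \left(-275\right)\right)^{2}}} = \sqrt{480121 + \frac{2}{-3 + \left(- \frac{275}{51}\right)^{2}}} = \sqrt{480121 + \frac{2}{-3 + \frac{75625}{2601}}} = \sqrt{480121 + \frac{2}{\frac{67822}{2601}}} = \sqrt{480121 + 2 \cdot \frac{2601}{67822}} = \sqrt{480121 + \frac{2601}{33911}} = \sqrt{\frac{16281385832}{33911}} = \frac{2 \sqrt{138029518737238}}{33911}$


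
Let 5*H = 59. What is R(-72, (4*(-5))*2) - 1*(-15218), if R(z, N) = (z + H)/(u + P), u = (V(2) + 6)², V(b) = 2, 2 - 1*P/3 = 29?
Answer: 1293831/85 ≈ 15222.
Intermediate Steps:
H = 59/5 (H = (⅕)*59 = 59/5 ≈ 11.800)
P = -81 (P = 6 - 3*29 = 6 - 87 = -81)
u = 64 (u = (2 + 6)² = 8² = 64)
R(z, N) = -59/85 - z/17 (R(z, N) = (z + 59/5)/(64 - 81) = (59/5 + z)/(-17) = (59/5 + z)*(-1/17) = -59/85 - z/17)
R(-72, (4*(-5))*2) - 1*(-15218) = (-59/85 - 1/17*(-72)) - 1*(-15218) = (-59/85 + 72/17) + 15218 = 301/85 + 15218 = 1293831/85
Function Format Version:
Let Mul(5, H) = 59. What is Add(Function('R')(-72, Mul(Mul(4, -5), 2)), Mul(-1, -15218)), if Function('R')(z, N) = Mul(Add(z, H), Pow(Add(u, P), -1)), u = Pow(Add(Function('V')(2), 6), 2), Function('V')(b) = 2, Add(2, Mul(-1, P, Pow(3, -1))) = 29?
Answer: Rational(1293831, 85) ≈ 15222.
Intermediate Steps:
H = Rational(59, 5) (H = Mul(Rational(1, 5), 59) = Rational(59, 5) ≈ 11.800)
P = -81 (P = Add(6, Mul(-3, 29)) = Add(6, -87) = -81)
u = 64 (u = Pow(Add(2, 6), 2) = Pow(8, 2) = 64)
Function('R')(z, N) = Add(Rational(-59, 85), Mul(Rational(-1, 17), z)) (Function('R')(z, N) = Mul(Add(z, Rational(59, 5)), Pow(Add(64, -81), -1)) = Mul(Add(Rational(59, 5), z), Pow(-17, -1)) = Mul(Add(Rational(59, 5), z), Rational(-1, 17)) = Add(Rational(-59, 85), Mul(Rational(-1, 17), z)))
Add(Function('R')(-72, Mul(Mul(4, -5), 2)), Mul(-1, -15218)) = Add(Add(Rational(-59, 85), Mul(Rational(-1, 17), -72)), Mul(-1, -15218)) = Add(Add(Rational(-59, 85), Rational(72, 17)), 15218) = Add(Rational(301, 85), 15218) = Rational(1293831, 85)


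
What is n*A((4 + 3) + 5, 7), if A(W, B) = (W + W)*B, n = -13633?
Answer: -2290344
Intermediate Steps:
A(W, B) = 2*B*W (A(W, B) = (2*W)*B = 2*B*W)
n*A((4 + 3) + 5, 7) = -27266*7*((4 + 3) + 5) = -27266*7*(7 + 5) = -27266*7*12 = -13633*168 = -2290344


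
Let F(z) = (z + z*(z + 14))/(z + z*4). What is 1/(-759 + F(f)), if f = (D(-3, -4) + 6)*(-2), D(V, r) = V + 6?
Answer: -5/3798 ≈ -0.0013165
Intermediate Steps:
D(V, r) = 6 + V
f = -18 (f = ((6 - 3) + 6)*(-2) = (3 + 6)*(-2) = 9*(-2) = -18)
F(z) = (z + z*(14 + z))/(5*z) (F(z) = (z + z*(14 + z))/(z + 4*z) = (z + z*(14 + z))/((5*z)) = (z + z*(14 + z))*(1/(5*z)) = (z + z*(14 + z))/(5*z))
1/(-759 + F(f)) = 1/(-759 + (3 + (1/5)*(-18))) = 1/(-759 + (3 - 18/5)) = 1/(-759 - 3/5) = 1/(-3798/5) = -5/3798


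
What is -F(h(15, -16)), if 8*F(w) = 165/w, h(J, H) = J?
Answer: -11/8 ≈ -1.3750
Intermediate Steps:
F(w) = 165/(8*w) (F(w) = (165/w)/8 = 165/(8*w))
-F(h(15, -16)) = -165/(8*15) = -1*11/8 = -11/8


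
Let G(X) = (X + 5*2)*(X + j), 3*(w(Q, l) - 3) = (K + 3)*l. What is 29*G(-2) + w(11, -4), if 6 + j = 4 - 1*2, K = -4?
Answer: -4163/3 ≈ -1387.7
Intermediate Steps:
j = -4 (j = -6 + (4 - 1*2) = -6 + (4 - 2) = -6 + 2 = -4)
w(Q, l) = 3 - l/3 (w(Q, l) = 3 + ((-4 + 3)*l)/3 = 3 + (-l)/3 = 3 - l/3)
G(X) = (-4 + X)*(10 + X) (G(X) = (X + 5*2)*(X - 4) = (X + 10)*(-4 + X) = (10 + X)*(-4 + X) = (-4 + X)*(10 + X))
29*G(-2) + w(11, -4) = 29*(-40 + (-2)**2 + 6*(-2)) + (3 - 1/3*(-4)) = 29*(-40 + 4 - 12) + (3 + 4/3) = 29*(-48) + 13/3 = -1392 + 13/3 = -4163/3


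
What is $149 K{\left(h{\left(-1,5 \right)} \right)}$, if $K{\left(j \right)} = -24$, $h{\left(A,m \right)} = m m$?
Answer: $-3576$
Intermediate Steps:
$h{\left(A,m \right)} = m^{2}$
$149 K{\left(h{\left(-1,5 \right)} \right)} = 149 \left(-24\right) = -3576$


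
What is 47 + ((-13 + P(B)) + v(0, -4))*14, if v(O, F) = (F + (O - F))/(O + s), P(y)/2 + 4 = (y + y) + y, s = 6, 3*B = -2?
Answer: -303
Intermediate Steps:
B = -2/3 (B = (1/3)*(-2) = -2/3 ≈ -0.66667)
P(y) = -8 + 6*y (P(y) = -8 + 2*((y + y) + y) = -8 + 2*(2*y + y) = -8 + 2*(3*y) = -8 + 6*y)
v(O, F) = O/(6 + O) (v(O, F) = (F + (O - F))/(O + 6) = O/(6 + O))
47 + ((-13 + P(B)) + v(0, -4))*14 = 47 + ((-13 + (-8 + 6*(-2/3))) + 0/(6 + 0))*14 = 47 + ((-13 + (-8 - 4)) + 0/6)*14 = 47 + ((-13 - 12) + 0*(1/6))*14 = 47 + (-25 + 0)*14 = 47 - 25*14 = 47 - 350 = -303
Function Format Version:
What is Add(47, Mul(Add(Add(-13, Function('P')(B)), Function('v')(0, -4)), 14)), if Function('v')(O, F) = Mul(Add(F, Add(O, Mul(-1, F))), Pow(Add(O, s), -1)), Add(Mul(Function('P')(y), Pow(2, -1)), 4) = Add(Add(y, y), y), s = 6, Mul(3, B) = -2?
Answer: -303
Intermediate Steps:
B = Rational(-2, 3) (B = Mul(Rational(1, 3), -2) = Rational(-2, 3) ≈ -0.66667)
Function('P')(y) = Add(-8, Mul(6, y)) (Function('P')(y) = Add(-8, Mul(2, Add(Add(y, y), y))) = Add(-8, Mul(2, Add(Mul(2, y), y))) = Add(-8, Mul(2, Mul(3, y))) = Add(-8, Mul(6, y)))
Function('v')(O, F) = Mul(O, Pow(Add(6, O), -1)) (Function('v')(O, F) = Mul(Add(F, Add(O, Mul(-1, F))), Pow(Add(O, 6), -1)) = Mul(O, Pow(Add(6, O), -1)))
Add(47, Mul(Add(Add(-13, Function('P')(B)), Function('v')(0, -4)), 14)) = Add(47, Mul(Add(Add(-13, Add(-8, Mul(6, Rational(-2, 3)))), Mul(0, Pow(Add(6, 0), -1))), 14)) = Add(47, Mul(Add(Add(-13, Add(-8, -4)), Mul(0, Pow(6, -1))), 14)) = Add(47, Mul(Add(Add(-13, -12), Mul(0, Rational(1, 6))), 14)) = Add(47, Mul(Add(-25, 0), 14)) = Add(47, Mul(-25, 14)) = Add(47, -350) = -303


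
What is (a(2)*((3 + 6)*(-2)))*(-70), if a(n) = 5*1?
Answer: 6300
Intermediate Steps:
a(n) = 5
(a(2)*((3 + 6)*(-2)))*(-70) = (5*((3 + 6)*(-2)))*(-70) = (5*(9*(-2)))*(-70) = (5*(-18))*(-70) = -90*(-70) = 6300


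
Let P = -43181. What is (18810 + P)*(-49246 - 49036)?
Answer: 2395230622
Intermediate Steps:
(18810 + P)*(-49246 - 49036) = (18810 - 43181)*(-49246 - 49036) = -24371*(-98282) = 2395230622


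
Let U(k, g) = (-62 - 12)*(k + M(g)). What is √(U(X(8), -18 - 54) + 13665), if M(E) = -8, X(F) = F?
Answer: √13665 ≈ 116.90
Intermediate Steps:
U(k, g) = 592 - 74*k (U(k, g) = (-62 - 12)*(k - 8) = -74*(-8 + k) = 592 - 74*k)
√(U(X(8), -18 - 54) + 13665) = √((592 - 74*8) + 13665) = √((592 - 592) + 13665) = √(0 + 13665) = √13665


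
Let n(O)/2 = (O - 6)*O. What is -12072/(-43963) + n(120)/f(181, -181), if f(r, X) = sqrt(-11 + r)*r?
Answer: 12072/43963 + 2736*sqrt(170)/3077 ≈ 11.868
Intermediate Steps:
n(O) = 2*O*(-6 + O) (n(O) = 2*((O - 6)*O) = 2*((-6 + O)*O) = 2*(O*(-6 + O)) = 2*O*(-6 + O))
f(r, X) = r*sqrt(-11 + r)
-12072/(-43963) + n(120)/f(181, -181) = -12072/(-43963) + (2*120*(-6 + 120))/((181*sqrt(-11 + 181))) = -12072*(-1/43963) + (2*120*114)/((181*sqrt(170))) = 12072/43963 + 27360*(sqrt(170)/30770) = 12072/43963 + 2736*sqrt(170)/3077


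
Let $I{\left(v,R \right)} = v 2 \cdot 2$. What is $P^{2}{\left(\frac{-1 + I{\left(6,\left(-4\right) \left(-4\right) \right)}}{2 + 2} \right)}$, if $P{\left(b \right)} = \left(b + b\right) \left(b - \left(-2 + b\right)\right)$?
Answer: $529$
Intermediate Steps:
$I{\left(v,R \right)} = 4 v$ ($I{\left(v,R \right)} = 2 v 2 = 4 v$)
$P{\left(b \right)} = 4 b$ ($P{\left(b \right)} = 2 b 2 = 4 b$)
$P^{2}{\left(\frac{-1 + I{\left(6,\left(-4\right) \left(-4\right) \right)}}{2 + 2} \right)} = \left(4 \frac{-1 + 4 \cdot 6}{2 + 2}\right)^{2} = \left(4 \frac{-1 + 24}{4}\right)^{2} = \left(4 \cdot 23 \cdot \frac{1}{4}\right)^{2} = \left(4 \cdot \frac{23}{4}\right)^{2} = 23^{2} = 529$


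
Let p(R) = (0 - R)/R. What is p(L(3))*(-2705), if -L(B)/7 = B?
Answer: 2705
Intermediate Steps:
L(B) = -7*B
p(R) = -1 (p(R) = (-R)/R = -1)
p(L(3))*(-2705) = -1*(-2705) = 2705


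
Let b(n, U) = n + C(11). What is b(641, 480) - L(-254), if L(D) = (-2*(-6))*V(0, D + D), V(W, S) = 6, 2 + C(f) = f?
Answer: 578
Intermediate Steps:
C(f) = -2 + f
L(D) = 72 (L(D) = -2*(-6)*6 = 12*6 = 72)
b(n, U) = 9 + n (b(n, U) = n + (-2 + 11) = n + 9 = 9 + n)
b(641, 480) - L(-254) = (9 + 641) - 1*72 = 650 - 72 = 578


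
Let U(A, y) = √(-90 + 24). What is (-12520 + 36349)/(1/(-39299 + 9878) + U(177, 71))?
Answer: -701073009/57129285907 - 20626268997789*I*√66/57129285907 ≈ -0.012272 - 2933.1*I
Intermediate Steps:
U(A, y) = I*√66 (U(A, y) = √(-66) = I*√66)
(-12520 + 36349)/(1/(-39299 + 9878) + U(177, 71)) = (-12520 + 36349)/(1/(-39299 + 9878) + I*√66) = 23829/(1/(-29421) + I*√66) = 23829/(-1/29421 + I*√66)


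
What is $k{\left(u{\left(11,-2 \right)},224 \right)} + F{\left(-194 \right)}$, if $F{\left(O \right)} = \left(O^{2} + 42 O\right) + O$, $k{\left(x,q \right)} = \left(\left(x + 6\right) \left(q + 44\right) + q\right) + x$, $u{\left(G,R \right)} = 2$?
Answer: $31664$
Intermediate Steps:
$k{\left(x,q \right)} = q + x + \left(6 + x\right) \left(44 + q\right)$ ($k{\left(x,q \right)} = \left(\left(6 + x\right) \left(44 + q\right) + q\right) + x = \left(q + \left(6 + x\right) \left(44 + q\right)\right) + x = q + x + \left(6 + x\right) \left(44 + q\right)$)
$F{\left(O \right)} = O^{2} + 43 O$
$k{\left(u{\left(11,-2 \right)},224 \right)} + F{\left(-194 \right)} = \left(264 + 7 \cdot 224 + 45 \cdot 2 + 224 \cdot 2\right) - 194 \left(43 - 194\right) = \left(264 + 1568 + 90 + 448\right) - -29294 = 2370 + 29294 = 31664$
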